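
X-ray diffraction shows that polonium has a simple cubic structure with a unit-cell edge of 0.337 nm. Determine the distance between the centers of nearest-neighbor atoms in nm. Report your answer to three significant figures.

0.337 nm

In a simple cubic structure, atoms touch along the cell edge, so a = 2r; the nearest-neighbor distance equals 2r = 1.000·a.
d = 1.000 × 0.337 = 0.337 nm.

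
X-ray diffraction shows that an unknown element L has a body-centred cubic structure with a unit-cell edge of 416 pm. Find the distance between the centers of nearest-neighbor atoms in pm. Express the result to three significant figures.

In a BCC structure, atoms touch along the body diagonal, so √3·a = 4r; the nearest-neighbor distance equals 2r = 0.8660·a.
d = 0.8660 × 416 = 360 pm.

360 pm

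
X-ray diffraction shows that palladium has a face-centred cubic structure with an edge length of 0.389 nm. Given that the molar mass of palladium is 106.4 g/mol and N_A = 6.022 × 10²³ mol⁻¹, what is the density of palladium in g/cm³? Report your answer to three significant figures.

An FCC unit cell contains Z = 4 atoms.
Cell volume: a³ = (0.389 nm)³ = (3.890 × 10^-8 cm)³ = 5.886 × 10^-23 cm³.
ρ = Z·M/(N_A·a³) = 4 × 106.4 / (6.022 × 10²³ × 5.886 × 10^-23) = 12.01 g/cm³.

12.0 g/cm³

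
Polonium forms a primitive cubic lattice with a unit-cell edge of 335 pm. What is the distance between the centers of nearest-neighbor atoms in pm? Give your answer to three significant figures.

335 pm

In a simple cubic structure, atoms touch along the cell edge, so a = 2r; the nearest-neighbor distance equals 2r = 1.000·a.
d = 1.000 × 335 = 335 pm.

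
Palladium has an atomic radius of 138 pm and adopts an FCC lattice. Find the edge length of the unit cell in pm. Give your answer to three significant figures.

In an FCC lattice, atoms touch along the face diagonal, so √2·a = 4r.
a = 4r/√2 = 4 × 138 / 1.4142 = 390 pm.

390 pm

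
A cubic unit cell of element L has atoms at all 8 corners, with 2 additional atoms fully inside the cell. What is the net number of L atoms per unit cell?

Corner atoms are shared by 8 cells (1/8 each), interior atoms are unshared.
Net atoms = 8 × 1/8 + 2 = 1 + 2 = 3.

3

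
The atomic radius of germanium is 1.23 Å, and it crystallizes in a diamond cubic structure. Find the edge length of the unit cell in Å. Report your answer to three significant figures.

In a diamond cubic lattice, nearest neighbors lie along the body diagonal with √3·a = 8r.
a = 8r/√3 = 8 × 1.23 / 1.7321 = 5.68 Å.

5.68 Å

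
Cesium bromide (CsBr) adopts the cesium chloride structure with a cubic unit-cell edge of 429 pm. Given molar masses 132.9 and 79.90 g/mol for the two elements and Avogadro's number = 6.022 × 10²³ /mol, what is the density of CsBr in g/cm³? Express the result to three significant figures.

4.48 g/cm³

The cesium chloride structure contains Z = 1 formula unit per cell; M(CsBr) = 132.9 + 79.90 = 212.8 g/mol.
a³ = (4.290 × 10^-8 cm)³ = 7.895 × 10^-23 cm³.
ρ = 1 × 212.8 / (6.022 × 10²³ × 7.895 × 10^-23) = 4.476 g/cm³.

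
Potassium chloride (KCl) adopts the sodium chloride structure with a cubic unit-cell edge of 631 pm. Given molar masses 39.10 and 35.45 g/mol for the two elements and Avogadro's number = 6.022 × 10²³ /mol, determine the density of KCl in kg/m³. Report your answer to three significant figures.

1970 kg/m³

The sodium chloride structure contains Z = 4 formula units per cell; M(KCl) = 39.10 + 35.45 = 74.55 g/mol.
a³ = (6.310 × 10^-8 cm)³ = 2.512 × 10^-22 cm³.
ρ = 4 × 74.55 / (6.022 × 10²³ × 2.512 × 10^-22) = 1.971 g/cm³ = 1970 kg/m³.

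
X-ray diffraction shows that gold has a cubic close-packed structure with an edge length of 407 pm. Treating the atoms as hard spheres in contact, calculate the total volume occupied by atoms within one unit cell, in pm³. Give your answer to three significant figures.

4.99 × 10^7 pm³

In an FCC lattice atoms touch along the face diagonal, so √2·a = 4r, so r = 0.3536a = 143.9 pm.
V_atoms = Z × (4/3)πr³ = 4 × (4/3)π × (143.9)³ = 4.99 × 10^7 pm³.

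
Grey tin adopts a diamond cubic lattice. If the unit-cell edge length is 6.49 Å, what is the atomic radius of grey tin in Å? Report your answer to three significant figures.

In a diamond cubic lattice, nearest neighbors lie along the body diagonal with √3·a = 8r.
r = √3·a/8 = 1.7321 × 6.49 / 8 = 1.41 Å.

1.41 Å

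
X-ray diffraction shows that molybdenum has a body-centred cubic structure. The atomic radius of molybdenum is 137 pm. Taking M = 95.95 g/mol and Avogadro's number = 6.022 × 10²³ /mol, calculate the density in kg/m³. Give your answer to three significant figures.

In a BCC lattice, atoms touch along the body diagonal, so √3·a = 4r, giving a = 316.4 pm = 3.164 × 10^-8 cm.
With Z = 2, ρ = Z·M/(N_A·a³) = 2 × 95.95 / (6.022 × 10²³ × 3.167 × 10^-23) = 10.06 g/cm³ = 10100 kg/m³.

10100 kg/m³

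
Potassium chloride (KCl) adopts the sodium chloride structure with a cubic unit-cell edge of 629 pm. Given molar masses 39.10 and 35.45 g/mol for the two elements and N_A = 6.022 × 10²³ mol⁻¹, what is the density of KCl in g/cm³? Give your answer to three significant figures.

1.99 g/cm³

The sodium chloride structure contains Z = 4 formula units per cell; M(KCl) = 39.10 + 35.45 = 74.55 g/mol.
a³ = (6.290 × 10^-8 cm)³ = 2.489 × 10^-22 cm³.
ρ = 4 × 74.55 / (6.022 × 10²³ × 2.489 × 10^-22) = 1.990 g/cm³.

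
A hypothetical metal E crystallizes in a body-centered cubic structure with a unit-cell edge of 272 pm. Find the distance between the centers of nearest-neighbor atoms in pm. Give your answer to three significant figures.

236 pm

In a BCC structure, atoms touch along the body diagonal, so √3·a = 4r; the nearest-neighbor distance equals 2r = 0.8660·a.
d = 0.8660 × 272 = 236 pm.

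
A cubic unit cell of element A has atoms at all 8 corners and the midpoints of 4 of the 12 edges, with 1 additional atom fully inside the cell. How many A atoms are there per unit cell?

3

Corner atoms are shared by 8 cells (1/8 each), edge atoms by 4 (1/4 each), interior atoms are unshared.
Net atoms = 8 × 1/8 + 4 × 1/4 + 1 = 1 + 1 + 1 = 3.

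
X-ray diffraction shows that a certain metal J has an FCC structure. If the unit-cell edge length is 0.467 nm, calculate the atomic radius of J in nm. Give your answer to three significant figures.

In an FCC lattice, atoms touch along the face diagonal, so √2·a = 4r.
r = √2·a/4 = 1.4142 × 0.467 / 4 = 0.165 nm.

0.165 nm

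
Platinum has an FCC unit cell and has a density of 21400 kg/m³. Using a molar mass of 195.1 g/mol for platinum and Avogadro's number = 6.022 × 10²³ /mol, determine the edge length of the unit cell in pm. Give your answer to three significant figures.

With Z = 4 atoms per FCC cell, a³ = Z·M/(N_A·ρ) = 4 × 195.1 / (6.022 × 10²³ × 21.40 g/cm³) = 6.056 × 10^-23 cm³.
a = (6.056 × 10^-23)^(1/3) = 3.927 × 10^-8 cm = 393 pm.

393 pm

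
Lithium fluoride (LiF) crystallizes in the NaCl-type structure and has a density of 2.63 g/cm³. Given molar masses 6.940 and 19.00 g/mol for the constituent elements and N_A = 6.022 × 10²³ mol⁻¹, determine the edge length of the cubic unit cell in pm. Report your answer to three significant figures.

403 pm

M(LiF) = 25.94 g/mol; Z = 4 formula units per cell.
a³ = Z·M/(N_A·ρ) = 4 × 25.94 / (6.022 × 10²³ × 2.63) = 6.551 × 10^-23 cm³, so a = 4.031 × 10^-8 cm = 403 pm.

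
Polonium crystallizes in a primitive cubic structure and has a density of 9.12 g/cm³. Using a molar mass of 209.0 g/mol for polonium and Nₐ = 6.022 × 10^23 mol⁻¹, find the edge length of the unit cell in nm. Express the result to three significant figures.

With Z = 1 atom per simple cubic cell, a³ = Z·M/(N_A·ρ) = 1 × 209.0 / (6.022 × 10²³ × 9.120 g/cm³) = 3.805 × 10^-23 cm³.
a = (3.805 × 10^-23)^(1/3) = 3.364 × 10^-8 cm = 0.336 nm.

0.336 nm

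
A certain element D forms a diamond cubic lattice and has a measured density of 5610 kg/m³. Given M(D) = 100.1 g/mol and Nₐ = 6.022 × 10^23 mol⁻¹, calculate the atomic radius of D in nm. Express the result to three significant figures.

0.134 nm

For a diamond cubic cell (Z = 8), a³ = Z·M/(N_A·ρ) = 8 × 100.1 / (6.022 × 10²³ × 5.610) = 2.370 × 10^-22 cm³, so a = 6.189 × 10^-8 cm = 0.6189 nm.
Nearest neighbors lie along the body diagonal with √3·a = 8r, so r = 0.2165 × a = 0.134 nm.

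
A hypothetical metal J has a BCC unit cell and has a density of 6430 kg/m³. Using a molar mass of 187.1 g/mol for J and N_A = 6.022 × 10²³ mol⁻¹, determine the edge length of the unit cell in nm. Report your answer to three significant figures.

With Z = 2 atoms per BCC cell, a³ = Z·M/(N_A·ρ) = 2 × 187.1 / (6.022 × 10²³ × 6.430 g/cm³) = 9.664 × 10^-23 cm³.
a = (9.664 × 10^-23)^(1/3) = 4.589 × 10^-8 cm = 0.459 nm.

0.459 nm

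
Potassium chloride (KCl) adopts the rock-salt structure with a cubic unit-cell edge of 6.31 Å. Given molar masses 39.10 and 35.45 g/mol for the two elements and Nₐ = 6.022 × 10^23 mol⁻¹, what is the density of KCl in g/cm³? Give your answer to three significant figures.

The rock-salt structure contains Z = 4 formula units per cell; M(KCl) = 39.10 + 35.45 = 74.55 g/mol.
a³ = (6.310 × 10^-8 cm)³ = 2.512 × 10^-22 cm³.
ρ = 4 × 74.55 / (6.022 × 10²³ × 2.512 × 10^-22) = 1.971 g/cm³.

1.97 g/cm³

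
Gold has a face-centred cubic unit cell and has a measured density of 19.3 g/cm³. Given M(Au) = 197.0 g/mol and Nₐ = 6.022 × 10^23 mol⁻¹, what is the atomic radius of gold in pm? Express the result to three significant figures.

For an FCC cell (Z = 4), a³ = Z·M/(N_A·ρ) = 4 × 197.0 / (6.022 × 10²³ × 19.30) = 6.780 × 10^-23 cm³, so a = 4.078 × 10^-8 cm = 407.8 pm.
Atoms touch along the face diagonal, so √2·a = 4r, so r = 0.3536 × a = 144 pm.

144 pm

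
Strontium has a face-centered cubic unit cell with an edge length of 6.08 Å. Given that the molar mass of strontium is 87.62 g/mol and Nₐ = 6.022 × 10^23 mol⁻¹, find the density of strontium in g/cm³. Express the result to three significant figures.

An FCC unit cell contains Z = 4 atoms.
Cell volume: a³ = (6.08 Å)³ = (6.080 × 10^-8 cm)³ = 2.248 × 10^-22 cm³.
ρ = Z·M/(N_A·a³) = 4 × 87.62 / (6.022 × 10²³ × 2.248 × 10^-22) = 2.589 g/cm³.

2.59 g/cm³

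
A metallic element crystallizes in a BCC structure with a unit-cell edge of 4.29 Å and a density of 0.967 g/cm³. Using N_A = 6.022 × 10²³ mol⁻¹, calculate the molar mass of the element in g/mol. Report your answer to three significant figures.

23.0 g/mol

A BCC cell has Z = 2 atoms; a = 4.290 × 10^-8 cm.
M = ρ·N_A·a³/Z = 0.967 × 6.022 × 10²³ × 7.895 × 10^-23 / 2 = 23.0 g/mol.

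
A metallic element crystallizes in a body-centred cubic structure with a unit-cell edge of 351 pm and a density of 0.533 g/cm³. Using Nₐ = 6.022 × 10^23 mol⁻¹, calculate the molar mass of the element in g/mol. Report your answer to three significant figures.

6.94 g/mol

A BCC cell has Z = 2 atoms; a = 3.510 × 10^-8 cm.
M = ρ·N_A·a³/Z = 0.533 × 6.022 × 10²³ × 4.324 × 10^-23 / 2 = 6.94 g/mol.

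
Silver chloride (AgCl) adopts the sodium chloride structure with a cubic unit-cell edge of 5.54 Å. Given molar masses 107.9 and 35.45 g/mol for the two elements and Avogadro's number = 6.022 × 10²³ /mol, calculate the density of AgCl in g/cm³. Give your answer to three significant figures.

The sodium chloride structure contains Z = 4 formula units per cell; M(AgCl) = 107.9 + 35.45 = 143.35 g/mol.
a³ = (5.540 × 10^-8 cm)³ = 1.700 × 10^-22 cm³.
ρ = 4 × 143.35 / (6.022 × 10²³ × 1.700 × 10^-22) = 5.600 g/cm³.

5.60 g/cm³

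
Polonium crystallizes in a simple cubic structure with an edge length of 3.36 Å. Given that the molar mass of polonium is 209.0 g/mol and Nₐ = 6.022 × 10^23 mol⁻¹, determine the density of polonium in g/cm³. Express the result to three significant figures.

9.15 g/cm³

A simple cubic unit cell contains Z = 1 atom.
Cell volume: a³ = (3.36 Å)³ = (3.360 × 10^-8 cm)³ = 3.793 × 10^-23 cm³.
ρ = Z·M/(N_A·a³) = 1 × 209.0 / (6.022 × 10²³ × 3.793 × 10^-23) = 9.149 g/cm³.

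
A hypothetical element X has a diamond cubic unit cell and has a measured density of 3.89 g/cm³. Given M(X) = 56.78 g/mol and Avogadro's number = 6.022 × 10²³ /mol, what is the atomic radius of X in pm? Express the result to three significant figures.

For a diamond cubic cell (Z = 8), a³ = Z·M/(N_A·ρ) = 8 × 56.78 / (6.022 × 10²³ × 3.890) = 1.939 × 10^-22 cm³, so a = 5.788 × 10^-8 cm = 578.8 pm.
Nearest neighbors lie along the body diagonal with √3·a = 8r, so r = 0.2165 × a = 125 pm.

125 pm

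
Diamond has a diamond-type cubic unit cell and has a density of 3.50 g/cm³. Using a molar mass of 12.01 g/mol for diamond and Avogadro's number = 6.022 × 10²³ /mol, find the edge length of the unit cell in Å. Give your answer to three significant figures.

3.57 Å

With Z = 8 atoms per diamond cubic cell, a³ = Z·M/(N_A·ρ) = 8 × 12.01 / (6.022 × 10²³ × 3.500 g/cm³) = 4.559 × 10^-23 cm³.
a = (4.559 × 10^-23)^(1/3) = 3.572 × 10^-8 cm = 3.57 Å.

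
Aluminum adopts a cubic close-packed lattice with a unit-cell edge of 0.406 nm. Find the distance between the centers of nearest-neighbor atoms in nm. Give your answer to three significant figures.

In an FCC structure, atoms touch along the face diagonal, so √2·a = 4r; the nearest-neighbor distance equals 2r = 0.7071·a.
d = 0.7071 × 0.406 = 0.287 nm.

0.287 nm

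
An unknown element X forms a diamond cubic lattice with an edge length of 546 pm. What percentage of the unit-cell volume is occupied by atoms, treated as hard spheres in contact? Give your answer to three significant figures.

In a diamond cubic lattice nearest neighbors lie along the body diagonal with √3·a = 8r, so r = 0.2165a = 118.2 pm.
Packing fraction = Z·(4/3)πr³ / a³ = 8 × (4/3)π × (118.2)³ / (546)³ = 0.3401 = 34.0%.

34.0%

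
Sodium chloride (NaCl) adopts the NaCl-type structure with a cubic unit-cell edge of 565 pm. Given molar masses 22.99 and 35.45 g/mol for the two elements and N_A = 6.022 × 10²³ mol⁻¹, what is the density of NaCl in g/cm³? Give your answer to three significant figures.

The NaCl-type structure contains Z = 4 formula units per cell; M(NaCl) = 22.99 + 35.45 = 58.44 g/mol.
a³ = (5.650 × 10^-8 cm)³ = 1.804 × 10^-22 cm³.
ρ = 4 × 58.44 / (6.022 × 10²³ × 1.804 × 10^-22) = 2.152 g/cm³.

2.15 g/cm³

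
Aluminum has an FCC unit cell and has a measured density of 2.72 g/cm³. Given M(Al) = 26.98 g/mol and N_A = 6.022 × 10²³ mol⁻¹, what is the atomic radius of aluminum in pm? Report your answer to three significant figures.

143 pm

For an FCC cell (Z = 4), a³ = Z·M/(N_A·ρ) = 4 × 26.98 / (6.022 × 10²³ × 2.720) = 6.589 × 10^-23 cm³, so a = 4.039 × 10^-8 cm = 403.9 pm.
Atoms touch along the face diagonal, so √2·a = 4r, so r = 0.3536 × a = 143 pm.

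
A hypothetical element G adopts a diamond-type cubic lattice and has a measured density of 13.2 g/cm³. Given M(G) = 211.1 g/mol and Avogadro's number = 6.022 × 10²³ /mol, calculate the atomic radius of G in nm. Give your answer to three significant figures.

0.129 nm

For a diamond cubic cell (Z = 8), a³ = Z·M/(N_A·ρ) = 8 × 211.1 / (6.022 × 10²³ × 13.20) = 2.125 × 10^-22 cm³, so a = 5.967 × 10^-8 cm = 0.5967 nm.
Nearest neighbors lie along the body diagonal with √3·a = 8r, so r = 0.2165 × a = 0.129 nm.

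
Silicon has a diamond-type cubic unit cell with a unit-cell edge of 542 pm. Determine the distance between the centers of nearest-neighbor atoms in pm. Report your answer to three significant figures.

In a diamond cubic structure, nearest neighbors lie along the body diagonal with √3·a = 8r; the nearest-neighbor distance equals 2r = 0.4330·a.
d = 0.4330 × 542 = 235 pm.

235 pm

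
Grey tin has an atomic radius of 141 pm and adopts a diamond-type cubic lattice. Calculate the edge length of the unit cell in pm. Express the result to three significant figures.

651 pm

In a diamond cubic lattice, nearest neighbors lie along the body diagonal with √3·a = 8r.
a = 8r/√3 = 8 × 141 / 1.7321 = 651 pm.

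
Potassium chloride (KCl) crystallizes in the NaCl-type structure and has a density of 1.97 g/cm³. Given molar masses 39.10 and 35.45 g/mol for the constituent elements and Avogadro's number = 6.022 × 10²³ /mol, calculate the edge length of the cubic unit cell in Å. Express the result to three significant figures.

6.31 Å

M(KCl) = 74.55 g/mol; Z = 4 formula units per cell.
a³ = Z·M/(N_A·ρ) = 4 × 74.55 / (6.022 × 10²³ × 1.97) = 2.514 × 10^-22 cm³, so a = 6.311 × 10^-8 cm = 6.31 Å.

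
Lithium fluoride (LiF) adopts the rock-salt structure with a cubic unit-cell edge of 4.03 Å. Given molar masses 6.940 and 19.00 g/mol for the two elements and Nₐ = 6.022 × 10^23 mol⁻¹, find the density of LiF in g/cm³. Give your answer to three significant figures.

2.63 g/cm³

The rock-salt structure contains Z = 4 formula units per cell; M(LiF) = 6.940 + 19.00 = 25.94 g/mol.
a³ = (4.030 × 10^-8 cm)³ = 6.545 × 10^-23 cm³.
ρ = 4 × 25.94 / (6.022 × 10²³ × 6.545 × 10^-23) = 2.633 g/cm³.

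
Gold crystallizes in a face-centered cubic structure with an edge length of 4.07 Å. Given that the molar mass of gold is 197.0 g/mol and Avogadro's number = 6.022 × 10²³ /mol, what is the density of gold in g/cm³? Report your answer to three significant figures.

An FCC unit cell contains Z = 4 atoms.
Cell volume: a³ = (4.07 Å)³ = (4.070 × 10^-8 cm)³ = 6.742 × 10^-23 cm³.
ρ = Z·M/(N_A·a³) = 4 × 197.0 / (6.022 × 10²³ × 6.742 × 10^-23) = 19.41 g/cm³.

19.4 g/cm³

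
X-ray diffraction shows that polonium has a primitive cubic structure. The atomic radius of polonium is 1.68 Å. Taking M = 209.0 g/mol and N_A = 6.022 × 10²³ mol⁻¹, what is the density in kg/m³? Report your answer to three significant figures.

In a simple cubic lattice, atoms touch along the cell edge, so a = 2r, giving a = 3.360 Å = 3.360 × 10^-8 cm.
With Z = 1, ρ = Z·M/(N_A·a³) = 1 × 209.0 / (6.022 × 10²³ × 3.793 × 10^-23) = 9.149 g/cm³ = 9150 kg/m³.

9150 kg/m³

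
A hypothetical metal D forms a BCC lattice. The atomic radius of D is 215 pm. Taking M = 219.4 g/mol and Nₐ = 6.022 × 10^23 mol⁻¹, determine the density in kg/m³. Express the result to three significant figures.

In a BCC lattice, atoms touch along the body diagonal, so √3·a = 4r, giving a = 496.5 pm = 4.965 × 10^-8 cm.
With Z = 2, ρ = Z·M/(N_A·a³) = 2 × 219.4 / (6.022 × 10²³ × 1.224 × 10^-22) = 5.953 g/cm³ = 5950 kg/m³.

5950 kg/m³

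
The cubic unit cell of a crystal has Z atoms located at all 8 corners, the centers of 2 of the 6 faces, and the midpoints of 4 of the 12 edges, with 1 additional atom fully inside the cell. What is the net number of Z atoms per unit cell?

4

Corner atoms are shared by 8 cells (1/8 each), face atoms by 2 (1/2 each), edge atoms by 4 (1/4 each), interior atoms are unshared.
Net atoms = 8 × 1/8 + 2 × 1/2 + 4 × 1/4 + 1 = 1 + 1 + 1 + 1 = 4.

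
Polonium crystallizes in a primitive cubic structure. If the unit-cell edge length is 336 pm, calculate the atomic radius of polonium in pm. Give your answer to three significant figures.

In a simple cubic lattice, atoms touch along the cell edge, so a = 2r.
r = a/2 = 336/2 = 168 pm.

168 pm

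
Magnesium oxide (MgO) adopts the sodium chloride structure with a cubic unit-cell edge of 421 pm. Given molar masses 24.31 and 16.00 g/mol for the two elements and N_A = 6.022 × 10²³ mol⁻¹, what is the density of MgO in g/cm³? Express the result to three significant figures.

The sodium chloride structure contains Z = 4 formula units per cell; M(MgO) = 24.31 + 16.00 = 40.31 g/mol.
a³ = (4.210 × 10^-8 cm)³ = 7.462 × 10^-23 cm³.
ρ = 4 × 40.31 / (6.022 × 10²³ × 7.462 × 10^-23) = 3.588 g/cm³.

3.59 g/cm³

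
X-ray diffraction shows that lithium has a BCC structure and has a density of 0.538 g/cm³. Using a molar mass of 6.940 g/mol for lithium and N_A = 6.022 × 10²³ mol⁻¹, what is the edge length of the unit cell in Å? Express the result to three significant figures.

With Z = 2 atoms per BCC cell, a³ = Z·M/(N_A·ρ) = 2 × 6.940 / (6.022 × 10²³ × 0.5380 g/cm³) = 4.284 × 10^-23 cm³.
a = (4.284 × 10^-23)^(1/3) = 3.499 × 10^-8 cm = 3.50 Å.

3.50 Å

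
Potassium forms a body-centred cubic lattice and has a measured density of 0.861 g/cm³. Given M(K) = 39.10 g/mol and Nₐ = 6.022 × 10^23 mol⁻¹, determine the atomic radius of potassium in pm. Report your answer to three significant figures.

For a BCC cell (Z = 2), a³ = Z·M/(N_A·ρ) = 2 × 39.10 / (6.022 × 10²³ × 0.8610) = 1.508 × 10^-22 cm³, so a = 5.323 × 10^-8 cm = 532.3 pm.
Atoms touch along the body diagonal, so √3·a = 4r, so r = 0.4330 × a = 230 pm.

230 pm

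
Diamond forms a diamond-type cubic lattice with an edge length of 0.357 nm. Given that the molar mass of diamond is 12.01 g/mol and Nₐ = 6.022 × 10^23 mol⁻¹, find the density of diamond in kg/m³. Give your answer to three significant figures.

3510 kg/m³

A diamond cubic unit cell contains Z = 8 atoms.
Cell volume: a³ = (0.357 nm)³ = (3.570 × 10^-8 cm)³ = 4.550 × 10^-23 cm³.
ρ = Z·M/(N_A·a³) = 8 × 12.01 / (6.022 × 10²³ × 4.550 × 10^-23) = 3.507 g/cm³ = 3510 kg/m³.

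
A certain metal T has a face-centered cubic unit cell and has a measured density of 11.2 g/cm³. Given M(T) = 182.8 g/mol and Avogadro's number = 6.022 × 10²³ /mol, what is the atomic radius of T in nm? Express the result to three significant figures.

For an FCC cell (Z = 4), a³ = Z·M/(N_A·ρ) = 4 × 182.8 / (6.022 × 10²³ × 11.20) = 1.084 × 10^-22 cm³, so a = 4.768 × 10^-8 cm = 0.4768 nm.
Atoms touch along the face diagonal, so √2·a = 4r, so r = 0.3536 × a = 0.169 nm.

0.169 nm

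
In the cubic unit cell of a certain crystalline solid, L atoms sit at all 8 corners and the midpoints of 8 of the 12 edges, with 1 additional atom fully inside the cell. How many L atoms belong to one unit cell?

Corner atoms are shared by 8 cells (1/8 each), edge atoms by 4 (1/4 each), interior atoms are unshared.
Net atoms = 8 × 1/8 + 8 × 1/4 + 1 = 1 + 2 + 1 = 4.

4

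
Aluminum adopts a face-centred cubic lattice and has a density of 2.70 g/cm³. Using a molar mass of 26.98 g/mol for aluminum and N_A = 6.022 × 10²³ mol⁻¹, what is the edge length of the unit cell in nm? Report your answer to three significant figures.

0.405 nm

With Z = 4 atoms per FCC cell, a³ = Z·M/(N_A·ρ) = 4 × 26.98 / (6.022 × 10²³ × 2.700 g/cm³) = 6.637 × 10^-23 cm³.
a = (6.637 × 10^-23)^(1/3) = 4.049 × 10^-8 cm = 0.405 nm.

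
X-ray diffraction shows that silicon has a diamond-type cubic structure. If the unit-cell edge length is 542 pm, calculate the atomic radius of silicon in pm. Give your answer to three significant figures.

In a diamond cubic lattice, nearest neighbors lie along the body diagonal with √3·a = 8r.
r = √3·a/8 = 1.7321 × 542 / 8 = 117 pm.

117 pm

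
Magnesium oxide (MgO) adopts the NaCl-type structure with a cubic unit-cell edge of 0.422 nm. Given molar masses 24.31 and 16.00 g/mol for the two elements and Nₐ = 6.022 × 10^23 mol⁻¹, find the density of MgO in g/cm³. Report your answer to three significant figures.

The NaCl-type structure contains Z = 4 formula units per cell; M(MgO) = 24.31 + 16.00 = 40.31 g/mol.
a³ = (4.220 × 10^-8 cm)³ = 7.515 × 10^-23 cm³.
ρ = 4 × 40.31 / (6.022 × 10²³ × 7.515 × 10^-23) = 3.563 g/cm³.

3.56 g/cm³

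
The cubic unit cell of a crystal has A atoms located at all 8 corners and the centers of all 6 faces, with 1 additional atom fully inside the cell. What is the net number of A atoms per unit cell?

Corner atoms are shared by 8 cells (1/8 each), face atoms by 2 (1/2 each), interior atoms are unshared.
Net atoms = 8 × 1/8 + 6 × 1/2 + 1 = 1 + 3 + 1 = 5.

5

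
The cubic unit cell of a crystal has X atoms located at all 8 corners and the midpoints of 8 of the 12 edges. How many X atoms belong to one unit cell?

Corner atoms are shared by 8 cells (1/8 each), edge atoms by 4 (1/4 each).
Net atoms = 8 × 1/8 + 8 × 1/4 = 1 + 2 = 3.

3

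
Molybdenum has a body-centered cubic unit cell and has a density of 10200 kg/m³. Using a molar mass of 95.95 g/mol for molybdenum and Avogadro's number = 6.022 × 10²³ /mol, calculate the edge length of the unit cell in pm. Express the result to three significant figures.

With Z = 2 atoms per BCC cell, a³ = Z·M/(N_A·ρ) = 2 × 95.95 / (6.022 × 10²³ × 10.20 g/cm³) = 3.124 × 10^-23 cm³.
a = (3.124 × 10^-23)^(1/3) = 3.150 × 10^-8 cm = 315 pm.

315 pm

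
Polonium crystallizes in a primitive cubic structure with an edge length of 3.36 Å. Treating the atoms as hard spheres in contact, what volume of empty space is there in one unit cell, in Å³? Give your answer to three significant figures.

18.1 Å³

In a simple cubic lattice atoms touch along the cell edge, so a = 2r, so r = 0.5000a = 1.680 Å.
V_cell = a³ = 37.93 Å³; V_atoms = 1 × (4/3)πr³ = 19.86 Å³.
Empty space = 37.93 − 19.86 = 18.1 Å³.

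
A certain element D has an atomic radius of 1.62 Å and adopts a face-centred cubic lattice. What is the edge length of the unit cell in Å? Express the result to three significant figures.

In an FCC lattice, atoms touch along the face diagonal, so √2·a = 4r.
a = 4r/√2 = 4 × 1.62 / 1.4142 = 4.58 Å.

4.58 Å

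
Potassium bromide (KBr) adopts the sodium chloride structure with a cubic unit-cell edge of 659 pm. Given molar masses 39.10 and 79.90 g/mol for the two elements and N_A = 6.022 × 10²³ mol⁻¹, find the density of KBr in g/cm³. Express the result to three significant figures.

The sodium chloride structure contains Z = 4 formula units per cell; M(KBr) = 39.10 + 79.90 = 119.0 g/mol.
a³ = (6.590 × 10^-8 cm)³ = 2.862 × 10^-22 cm³.
ρ = 4 × 119.0 / (6.022 × 10²³ × 2.862 × 10^-22) = 2.762 g/cm³.

2.76 g/cm³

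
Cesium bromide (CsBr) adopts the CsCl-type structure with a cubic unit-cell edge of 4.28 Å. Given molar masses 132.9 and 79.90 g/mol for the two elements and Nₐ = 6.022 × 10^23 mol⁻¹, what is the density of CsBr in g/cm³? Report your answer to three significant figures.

4.51 g/cm³

The CsCl-type structure contains Z = 1 formula unit per cell; M(CsBr) = 132.9 + 79.90 = 212.8 g/mol.
a³ = (4.280 × 10^-8 cm)³ = 7.840 × 10^-23 cm³.
ρ = 1 × 212.8 / (6.022 × 10²³ × 7.840 × 10^-23) = 4.507 g/cm³.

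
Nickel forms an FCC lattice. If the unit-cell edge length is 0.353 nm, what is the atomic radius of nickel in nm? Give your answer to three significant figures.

In an FCC lattice, atoms touch along the face diagonal, so √2·a = 4r.
r = √2·a/4 = 1.4142 × 0.353 / 4 = 0.125 nm.

0.125 nm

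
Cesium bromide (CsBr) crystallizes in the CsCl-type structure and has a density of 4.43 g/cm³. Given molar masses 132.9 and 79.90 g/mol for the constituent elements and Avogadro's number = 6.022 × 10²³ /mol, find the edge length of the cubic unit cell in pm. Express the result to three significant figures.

M(CsBr) = 212.8 g/mol; Z = 1 formula unit per cell.
a³ = Z·M/(N_A·ρ) = 1 × 212.8 / (6.022 × 10²³ × 4.43) = 7.977 × 10^-23 cm³, so a = 4.305 × 10^-8 cm = 430 pm.

430 pm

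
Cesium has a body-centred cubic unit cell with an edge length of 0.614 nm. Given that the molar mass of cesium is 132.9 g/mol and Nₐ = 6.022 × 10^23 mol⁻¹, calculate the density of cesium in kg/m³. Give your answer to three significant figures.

A BCC unit cell contains Z = 2 atoms.
Cell volume: a³ = (0.614 nm)³ = (6.140 × 10^-8 cm)³ = 2.315 × 10^-22 cm³.
ρ = Z·M/(N_A·a³) = 2 × 132.9 / (6.022 × 10²³ × 2.315 × 10^-22) = 1.907 g/cm³ = 1910 kg/m³.

1910 kg/m³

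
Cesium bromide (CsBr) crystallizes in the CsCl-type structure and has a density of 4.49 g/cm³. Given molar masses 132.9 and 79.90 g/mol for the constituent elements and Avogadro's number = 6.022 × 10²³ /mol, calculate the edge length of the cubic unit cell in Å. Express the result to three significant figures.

M(CsBr) = 212.8 g/mol; Z = 1 formula unit per cell.
a³ = Z·M/(N_A·ρ) = 1 × 212.8 / (6.022 × 10²³ × 4.49) = 7.870 × 10^-23 cm³, so a = 4.285 × 10^-8 cm = 4.29 Å.

4.29 Å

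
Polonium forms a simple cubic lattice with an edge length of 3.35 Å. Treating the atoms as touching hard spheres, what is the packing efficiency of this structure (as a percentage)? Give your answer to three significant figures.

52.4%

In a simple cubic lattice atoms touch along the cell edge, so a = 2r, so r = 0.5000a = 1.675 Å.
Packing fraction = Z·(4/3)πr³ / a³ = 1 × (4/3)π × (1.675)³ / (3.35)³ = 0.5236 = 52.4%.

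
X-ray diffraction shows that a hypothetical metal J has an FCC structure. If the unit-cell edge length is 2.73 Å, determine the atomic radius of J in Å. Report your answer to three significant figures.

In an FCC lattice, atoms touch along the face diagonal, so √2·a = 4r.
r = √2·a/4 = 1.4142 × 2.73 / 4 = 0.965 Å.

0.965 Å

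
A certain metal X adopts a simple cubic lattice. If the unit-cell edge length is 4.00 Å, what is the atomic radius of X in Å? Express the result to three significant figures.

In a simple cubic lattice, atoms touch along the cell edge, so a = 2r.
r = a/2 = 4.00/2 = 2.00 Å.

2.00 Å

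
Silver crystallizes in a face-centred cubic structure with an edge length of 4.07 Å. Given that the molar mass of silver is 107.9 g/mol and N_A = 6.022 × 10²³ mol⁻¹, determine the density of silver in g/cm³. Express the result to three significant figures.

10.6 g/cm³

An FCC unit cell contains Z = 4 atoms.
Cell volume: a³ = (4.07 Å)³ = (4.070 × 10^-8 cm)³ = 6.742 × 10^-23 cm³.
ρ = Z·M/(N_A·a³) = 4 × 107.9 / (6.022 × 10²³ × 6.742 × 10^-23) = 10.63 g/cm³.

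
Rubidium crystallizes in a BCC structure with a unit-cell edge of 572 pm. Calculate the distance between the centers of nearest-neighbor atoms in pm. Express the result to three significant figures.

495 pm

In a BCC structure, atoms touch along the body diagonal, so √3·a = 4r; the nearest-neighbor distance equals 2r = 0.8660·a.
d = 0.8660 × 572 = 495 pm.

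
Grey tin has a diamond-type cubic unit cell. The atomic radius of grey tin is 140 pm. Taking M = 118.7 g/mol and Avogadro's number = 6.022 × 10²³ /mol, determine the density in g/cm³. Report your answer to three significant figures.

In a diamond cubic lattice, nearest neighbors lie along the body diagonal with √3·a = 8r, giving a = 646.6 pm = 6.466 × 10^-8 cm.
With Z = 8, ρ = Z·M/(N_A·a³) = 8 × 118.7 / (6.022 × 10²³ × 2.704 × 10^-22) = 5.832 g/cm³.

5.83 g/cm³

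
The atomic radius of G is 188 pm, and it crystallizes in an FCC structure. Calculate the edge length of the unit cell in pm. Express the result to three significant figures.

In an FCC lattice, atoms touch along the face diagonal, so √2·a = 4r.
a = 4r/√2 = 4 × 188 / 1.4142 = 532 pm.

532 pm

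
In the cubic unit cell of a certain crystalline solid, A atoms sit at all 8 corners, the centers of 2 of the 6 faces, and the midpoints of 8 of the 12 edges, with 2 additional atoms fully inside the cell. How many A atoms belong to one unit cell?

Corner atoms are shared by 8 cells (1/8 each), face atoms by 2 (1/2 each), edge atoms by 4 (1/4 each), interior atoms are unshared.
Net atoms = 8 × 1/8 + 2 × 1/2 + 8 × 1/4 + 2 = 1 + 1 + 2 + 2 = 6.

6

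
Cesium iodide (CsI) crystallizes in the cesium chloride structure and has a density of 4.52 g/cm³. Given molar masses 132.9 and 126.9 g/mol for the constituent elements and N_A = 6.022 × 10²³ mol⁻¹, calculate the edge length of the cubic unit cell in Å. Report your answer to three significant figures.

4.57 Å

M(CsI) = 259.8 g/mol; Z = 1 formula unit per cell.
a³ = Z·M/(N_A·ρ) = 1 × 259.8 / (6.022 × 10²³ × 4.52) = 9.545 × 10^-23 cm³, so a = 4.570 × 10^-8 cm = 4.57 Å.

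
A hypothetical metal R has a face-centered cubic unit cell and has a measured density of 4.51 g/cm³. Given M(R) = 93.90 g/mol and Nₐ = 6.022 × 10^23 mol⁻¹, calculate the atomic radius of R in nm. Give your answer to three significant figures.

0.183 nm

For an FCC cell (Z = 4), a³ = Z·M/(N_A·ρ) = 4 × 93.90 / (6.022 × 10²³ × 4.510) = 1.383 × 10^-22 cm³, so a = 5.171 × 10^-8 cm = 0.5171 nm.
Atoms touch along the face diagonal, so √2·a = 4r, so r = 0.3536 × a = 0.183 nm.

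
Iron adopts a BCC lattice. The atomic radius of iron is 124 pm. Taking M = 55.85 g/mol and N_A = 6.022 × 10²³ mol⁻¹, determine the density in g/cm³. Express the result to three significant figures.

7.90 g/cm³

In a BCC lattice, atoms touch along the body diagonal, so √3·a = 4r, giving a = 286.4 pm = 2.864 × 10^-8 cm.
With Z = 2, ρ = Z·M/(N_A·a³) = 2 × 55.85 / (6.022 × 10²³ × 2.348 × 10^-23) = 7.899 g/cm³.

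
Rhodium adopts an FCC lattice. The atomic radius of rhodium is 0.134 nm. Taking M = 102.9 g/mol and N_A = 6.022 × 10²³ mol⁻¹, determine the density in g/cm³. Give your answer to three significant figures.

In an FCC lattice, atoms touch along the face diagonal, so √2·a = 4r, giving a = 0.3790 nm = 3.790 × 10^-8 cm.
With Z = 4, ρ = Z·M/(N_A·a³) = 4 × 102.9 / (6.022 × 10²³ × 5.444 × 10^-23) = 12.55 g/cm³.

12.6 g/cm³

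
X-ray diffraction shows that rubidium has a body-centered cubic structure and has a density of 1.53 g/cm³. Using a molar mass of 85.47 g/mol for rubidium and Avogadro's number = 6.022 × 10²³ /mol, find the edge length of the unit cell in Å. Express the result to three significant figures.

5.70 Å

With Z = 2 atoms per BCC cell, a³ = Z·M/(N_A·ρ) = 2 × 85.47 / (6.022 × 10²³ × 1.530 g/cm³) = 1.855 × 10^-22 cm³.
a = (1.855 × 10^-22)^(1/3) = 5.703 × 10^-8 cm = 5.70 Å.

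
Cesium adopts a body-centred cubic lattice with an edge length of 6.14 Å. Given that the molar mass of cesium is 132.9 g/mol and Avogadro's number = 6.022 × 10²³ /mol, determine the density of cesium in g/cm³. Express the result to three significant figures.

A BCC unit cell contains Z = 2 atoms.
Cell volume: a³ = (6.14 Å)³ = (6.140 × 10^-8 cm)³ = 2.315 × 10^-22 cm³.
ρ = Z·M/(N_A·a³) = 2 × 132.9 / (6.022 × 10²³ × 2.315 × 10^-22) = 1.907 g/cm³.

1.91 g/cm³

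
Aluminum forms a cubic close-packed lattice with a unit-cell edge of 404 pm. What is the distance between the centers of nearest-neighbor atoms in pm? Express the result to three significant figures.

286 pm

In an FCC structure, atoms touch along the face diagonal, so √2·a = 4r; the nearest-neighbor distance equals 2r = 0.7071·a.
d = 0.7071 × 404 = 286 pm.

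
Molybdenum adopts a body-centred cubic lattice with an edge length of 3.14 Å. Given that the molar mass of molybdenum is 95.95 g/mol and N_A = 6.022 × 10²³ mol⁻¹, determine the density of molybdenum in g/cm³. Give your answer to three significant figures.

A BCC unit cell contains Z = 2 atoms.
Cell volume: a³ = (3.14 Å)³ = (3.140 × 10^-8 cm)³ = 3.096 × 10^-23 cm³.
ρ = Z·M/(N_A·a³) = 2 × 95.95 / (6.022 × 10²³ × 3.096 × 10^-23) = 10.29 g/cm³.

10.3 g/cm³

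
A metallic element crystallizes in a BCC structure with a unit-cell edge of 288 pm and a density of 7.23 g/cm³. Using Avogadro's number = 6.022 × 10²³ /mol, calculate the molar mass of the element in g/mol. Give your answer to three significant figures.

A BCC cell has Z = 2 atoms; a = 2.880 × 10^-8 cm.
M = ρ·N_A·a³/Z = 7.23 × 6.022 × 10²³ × 2.389 × 10^-23 / 2 = 52.0 g/mol.

52.0 g/mol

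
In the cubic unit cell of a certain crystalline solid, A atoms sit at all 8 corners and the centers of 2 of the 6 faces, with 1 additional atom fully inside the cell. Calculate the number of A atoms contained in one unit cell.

Corner atoms are shared by 8 cells (1/8 each), face atoms by 2 (1/2 each), interior atoms are unshared.
Net atoms = 8 × 1/8 + 2 × 1/2 + 1 = 1 + 1 + 1 = 3.

3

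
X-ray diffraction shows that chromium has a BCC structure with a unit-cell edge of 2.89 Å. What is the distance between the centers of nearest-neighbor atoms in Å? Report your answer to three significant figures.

2.50 Å

In a BCC structure, atoms touch along the body diagonal, so √3·a = 4r; the nearest-neighbor distance equals 2r = 0.8660·a.
d = 0.8660 × 2.89 = 2.50 Å.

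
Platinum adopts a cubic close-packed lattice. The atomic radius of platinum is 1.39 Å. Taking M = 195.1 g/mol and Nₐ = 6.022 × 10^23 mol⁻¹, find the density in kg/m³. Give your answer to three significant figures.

21300 kg/m³

In an FCC lattice, atoms touch along the face diagonal, so √2·a = 4r, giving a = 3.932 Å = 3.932 × 10^-8 cm.
With Z = 4, ρ = Z·M/(N_A·a³) = 4 × 195.1 / (6.022 × 10²³ × 6.077 × 10^-23) = 21.33 g/cm³ = 21300 kg/m³.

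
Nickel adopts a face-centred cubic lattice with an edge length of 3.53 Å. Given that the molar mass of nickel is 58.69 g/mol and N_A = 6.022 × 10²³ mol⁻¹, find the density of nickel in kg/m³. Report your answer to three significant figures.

An FCC unit cell contains Z = 4 atoms.
Cell volume: a³ = (3.53 Å)³ = (3.530 × 10^-8 cm)³ = 4.399 × 10^-23 cm³.
ρ = Z·M/(N_A·a³) = 4 × 58.69 / (6.022 × 10²³ × 4.399 × 10^-23) = 8.863 g/cm³ = 8860 kg/m³.

8860 kg/m³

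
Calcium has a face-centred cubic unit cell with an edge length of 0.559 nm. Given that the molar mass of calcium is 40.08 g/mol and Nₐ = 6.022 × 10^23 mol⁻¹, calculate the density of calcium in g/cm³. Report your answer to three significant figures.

1.52 g/cm³

An FCC unit cell contains Z = 4 atoms.
Cell volume: a³ = (0.559 nm)³ = (5.590 × 10^-8 cm)³ = 1.747 × 10^-22 cm³.
ρ = Z·M/(N_A·a³) = 4 × 40.08 / (6.022 × 10²³ × 1.747 × 10^-22) = 1.524 g/cm³.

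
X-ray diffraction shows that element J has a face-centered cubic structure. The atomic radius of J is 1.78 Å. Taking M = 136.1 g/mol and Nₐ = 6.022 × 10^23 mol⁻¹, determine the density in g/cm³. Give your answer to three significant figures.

In an FCC lattice, atoms touch along the face diagonal, so √2·a = 4r, giving a = 5.035 Å = 5.035 × 10^-8 cm.
With Z = 4, ρ = Z·M/(N_A·a³) = 4 × 136.1 / (6.022 × 10²³ × 1.276 × 10^-22) = 7.084 g/cm³.

7.08 g/cm³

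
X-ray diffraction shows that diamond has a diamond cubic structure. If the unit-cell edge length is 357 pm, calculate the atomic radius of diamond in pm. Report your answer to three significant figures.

77.3 pm

In a diamond cubic lattice, nearest neighbors lie along the body diagonal with √3·a = 8r.
r = √3·a/8 = 1.7321 × 357 / 8 = 77.3 pm.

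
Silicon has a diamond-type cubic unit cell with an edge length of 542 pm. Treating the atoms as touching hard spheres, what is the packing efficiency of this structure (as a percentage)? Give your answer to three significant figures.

34.0%

In a diamond cubic lattice nearest neighbors lie along the body diagonal with √3·a = 8r, so r = 0.2165a = 117.3 pm.
Packing fraction = Z·(4/3)πr³ / a³ = 8 × (4/3)π × (117.3)³ / (542)³ = 0.3401 = 34.0%.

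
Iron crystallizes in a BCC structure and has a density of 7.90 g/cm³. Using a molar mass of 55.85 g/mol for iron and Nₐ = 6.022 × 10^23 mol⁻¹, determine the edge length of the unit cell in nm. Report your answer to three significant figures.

0.286 nm

With Z = 2 atoms per BCC cell, a³ = Z·M/(N_A·ρ) = 2 × 55.85 / (6.022 × 10²³ × 7.900 g/cm³) = 2.348 × 10^-23 cm³.
a = (2.348 × 10^-23)^(1/3) = 2.863 × 10^-8 cm = 0.286 nm.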